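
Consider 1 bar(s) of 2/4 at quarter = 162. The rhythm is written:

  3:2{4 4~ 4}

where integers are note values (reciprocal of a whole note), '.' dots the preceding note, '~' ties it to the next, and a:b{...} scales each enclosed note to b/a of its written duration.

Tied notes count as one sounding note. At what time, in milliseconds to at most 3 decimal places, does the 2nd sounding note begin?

1. 0.0ms @ 0 + 246.914ms (2/3)
2. 246.914ms @ 2/3 + 493.827ms (4/3)

note 2 onset = 2/3b = 246.914ms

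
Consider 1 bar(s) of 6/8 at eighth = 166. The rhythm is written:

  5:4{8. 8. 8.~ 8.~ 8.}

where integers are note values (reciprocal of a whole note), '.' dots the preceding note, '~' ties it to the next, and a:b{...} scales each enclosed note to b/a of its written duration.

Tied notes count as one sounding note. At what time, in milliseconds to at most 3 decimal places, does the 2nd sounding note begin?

1. 0.0ms @ 0 + 433.735ms (6/5)
2. 433.735ms @ 6/5 + 433.735ms (6/5)
3. 867.47ms @ 12/5 + 1301.205ms (18/5)

note 2 onset = 6/5b = 433.735ms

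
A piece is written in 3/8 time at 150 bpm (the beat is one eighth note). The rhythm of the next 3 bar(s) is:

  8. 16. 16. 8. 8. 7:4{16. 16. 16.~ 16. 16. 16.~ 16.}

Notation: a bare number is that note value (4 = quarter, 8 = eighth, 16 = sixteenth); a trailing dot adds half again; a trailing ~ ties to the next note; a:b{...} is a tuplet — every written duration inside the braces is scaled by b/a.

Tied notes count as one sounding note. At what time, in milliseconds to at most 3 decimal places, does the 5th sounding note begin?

1. 0.0ms @ 0 + 600.0ms (3/2)
2. 600.0ms @ 3/2 + 300.0ms (3/4)
3. 900.0ms @ 9/4 + 300.0ms (3/4)
4. 1200.0ms @ 3 + 600.0ms (3/2)
5. 1800.0ms @ 9/2 + 600.0ms (3/2)
6. 2400.0ms @ 6 + 171.429ms (3/7)
7. 2571.429ms @ 45/7 + 171.429ms (3/7)
8. 2742.857ms @ 48/7 + 342.857ms (6/7)
9. 3085.714ms @ 54/7 + 171.429ms (3/7)
10. 3257.143ms @ 57/7 + 342.857ms (6/7)

note 5 onset = 9/2b = 1800.0ms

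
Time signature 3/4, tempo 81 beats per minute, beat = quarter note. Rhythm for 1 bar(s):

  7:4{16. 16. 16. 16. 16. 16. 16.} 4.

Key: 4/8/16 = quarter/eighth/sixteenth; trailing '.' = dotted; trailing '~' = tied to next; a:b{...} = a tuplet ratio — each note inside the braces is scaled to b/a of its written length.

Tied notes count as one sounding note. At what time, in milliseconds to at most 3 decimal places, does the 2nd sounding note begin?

note 2 onset = 3/14b = 158.73ms

1. 0.0ms @ 0 + 158.73ms (3/14)
2. 158.73ms @ 3/14 + 158.73ms (3/14)
3. 317.46ms @ 3/7 + 158.73ms (3/14)
4. 476.19ms @ 9/14 + 158.73ms (3/14)
5. 634.921ms @ 6/7 + 158.73ms (3/14)
6. 793.651ms @ 15/14 + 158.73ms (3/14)
7. 952.381ms @ 9/7 + 158.73ms (3/14)
8. 1111.111ms @ 3/2 + 1111.111ms (3/2)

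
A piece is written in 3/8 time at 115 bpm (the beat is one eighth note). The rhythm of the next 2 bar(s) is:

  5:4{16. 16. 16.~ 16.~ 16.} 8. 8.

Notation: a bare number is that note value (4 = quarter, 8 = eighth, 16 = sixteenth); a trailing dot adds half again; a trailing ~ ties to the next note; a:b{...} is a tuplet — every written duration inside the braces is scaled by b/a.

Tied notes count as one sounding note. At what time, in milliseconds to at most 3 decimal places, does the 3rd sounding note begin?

1. 0.0ms @ 0 + 313.043ms (3/5)
2. 313.043ms @ 3/5 + 313.043ms (3/5)
3. 626.087ms @ 6/5 + 939.13ms (9/5)
4. 1565.217ms @ 3 + 782.609ms (3/2)
5. 2347.826ms @ 9/2 + 782.609ms (3/2)

note 3 onset = 6/5b = 626.087ms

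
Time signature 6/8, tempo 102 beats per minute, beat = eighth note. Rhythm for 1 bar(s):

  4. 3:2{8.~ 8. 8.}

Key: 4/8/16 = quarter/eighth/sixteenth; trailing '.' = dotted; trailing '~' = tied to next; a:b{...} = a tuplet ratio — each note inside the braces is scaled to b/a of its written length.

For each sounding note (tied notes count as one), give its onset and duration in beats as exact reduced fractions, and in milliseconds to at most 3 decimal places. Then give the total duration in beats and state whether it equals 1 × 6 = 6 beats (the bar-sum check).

1) 0.0ms=0b +1764.706ms=3b
2) 1764.706ms=3b +1176.471ms=2b
3) 2941.176ms=5b +588.235ms=1b
Σ=6b of 6 (102bpm 6/8) — PASS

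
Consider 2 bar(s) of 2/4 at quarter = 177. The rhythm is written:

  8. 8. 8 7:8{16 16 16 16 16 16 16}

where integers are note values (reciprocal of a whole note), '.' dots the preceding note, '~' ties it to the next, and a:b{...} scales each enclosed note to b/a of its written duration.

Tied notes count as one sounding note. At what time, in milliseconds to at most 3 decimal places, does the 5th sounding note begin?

1. 0.0ms @ 0 + 254.237ms (3/4)
2. 254.237ms @ 3/4 + 254.237ms (3/4)
3. 508.475ms @ 3/2 + 169.492ms (1/2)
4. 677.966ms @ 2 + 96.852ms (2/7)
5. 774.818ms @ 16/7 + 96.852ms (2/7)
6. 871.671ms @ 18/7 + 96.852ms (2/7)
7. 968.523ms @ 20/7 + 96.852ms (2/7)
8. 1065.375ms @ 22/7 + 96.852ms (2/7)
9. 1162.228ms @ 24/7 + 96.852ms (2/7)
10. 1259.08ms @ 26/7 + 96.852ms (2/7)

note 5 onset = 16/7b = 774.818ms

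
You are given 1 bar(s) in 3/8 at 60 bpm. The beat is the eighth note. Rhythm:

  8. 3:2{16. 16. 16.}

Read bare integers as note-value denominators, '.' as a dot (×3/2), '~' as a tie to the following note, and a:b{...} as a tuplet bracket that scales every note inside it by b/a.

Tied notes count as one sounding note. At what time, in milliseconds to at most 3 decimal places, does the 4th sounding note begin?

note 4 onset = 5/2b = 2500.0ms

1. 0.0ms @ 0 + 1500.0ms (3/2)
2. 1500.0ms @ 3/2 + 500.0ms (1/2)
3. 2000.0ms @ 2 + 500.0ms (1/2)
4. 2500.0ms @ 5/2 + 500.0ms (1/2)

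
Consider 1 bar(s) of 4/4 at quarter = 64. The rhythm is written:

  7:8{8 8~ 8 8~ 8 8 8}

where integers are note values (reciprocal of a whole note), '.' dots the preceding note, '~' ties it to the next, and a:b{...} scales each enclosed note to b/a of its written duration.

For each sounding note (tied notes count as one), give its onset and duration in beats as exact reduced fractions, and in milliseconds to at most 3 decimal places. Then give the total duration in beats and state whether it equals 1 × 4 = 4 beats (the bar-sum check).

1) 0.0ms=0b +535.714ms=4/7b
2) 535.714ms=4/7b +1071.429ms=8/7b
3) 1607.143ms=12/7b +1071.429ms=8/7b
4) 2678.571ms=20/7b +535.714ms=4/7b
5) 3214.286ms=24/7b +535.714ms=4/7b
Σ=4b of 4 (64bpm 4/4) — PASS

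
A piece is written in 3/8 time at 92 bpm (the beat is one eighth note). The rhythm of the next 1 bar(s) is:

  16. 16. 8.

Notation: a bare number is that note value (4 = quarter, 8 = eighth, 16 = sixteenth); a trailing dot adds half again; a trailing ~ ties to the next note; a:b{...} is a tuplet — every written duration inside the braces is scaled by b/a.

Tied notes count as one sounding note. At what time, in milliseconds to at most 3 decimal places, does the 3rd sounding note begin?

note 3 onset = 3/2b = 978.261ms

1. 0.0ms @ 0 + 489.13ms (3/4)
2. 489.13ms @ 3/4 + 489.13ms (3/4)
3. 978.261ms @ 3/2 + 978.261ms (3/2)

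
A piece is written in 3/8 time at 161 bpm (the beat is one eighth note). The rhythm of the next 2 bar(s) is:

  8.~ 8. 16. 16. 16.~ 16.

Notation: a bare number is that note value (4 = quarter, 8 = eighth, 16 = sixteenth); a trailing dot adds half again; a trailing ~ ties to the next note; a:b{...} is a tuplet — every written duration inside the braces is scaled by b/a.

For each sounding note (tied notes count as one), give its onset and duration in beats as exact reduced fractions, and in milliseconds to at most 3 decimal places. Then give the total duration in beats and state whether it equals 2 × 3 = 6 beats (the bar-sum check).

1) 0.0ms=0b +1118.012ms=3b
2) 1118.012ms=3b +279.503ms=3/4b
3) 1397.516ms=15/4b +279.503ms=3/4b
4) 1677.019ms=9/2b +559.006ms=3/2b
Σ=6b of 6 (161bpm 3/8) — PASS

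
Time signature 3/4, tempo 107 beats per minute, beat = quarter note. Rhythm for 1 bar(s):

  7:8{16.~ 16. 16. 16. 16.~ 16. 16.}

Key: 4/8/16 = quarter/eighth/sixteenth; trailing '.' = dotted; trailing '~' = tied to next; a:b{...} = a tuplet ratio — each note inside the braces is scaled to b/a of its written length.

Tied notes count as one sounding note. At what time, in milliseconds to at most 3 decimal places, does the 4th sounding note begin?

1. 0.0ms @ 0 + 480.641ms (6/7)
2. 480.641ms @ 6/7 + 240.32ms (3/7)
3. 720.961ms @ 9/7 + 240.32ms (3/7)
4. 961.282ms @ 12/7 + 480.641ms (6/7)
5. 1441.923ms @ 18/7 + 240.32ms (3/7)

note 4 onset = 12/7b = 961.282ms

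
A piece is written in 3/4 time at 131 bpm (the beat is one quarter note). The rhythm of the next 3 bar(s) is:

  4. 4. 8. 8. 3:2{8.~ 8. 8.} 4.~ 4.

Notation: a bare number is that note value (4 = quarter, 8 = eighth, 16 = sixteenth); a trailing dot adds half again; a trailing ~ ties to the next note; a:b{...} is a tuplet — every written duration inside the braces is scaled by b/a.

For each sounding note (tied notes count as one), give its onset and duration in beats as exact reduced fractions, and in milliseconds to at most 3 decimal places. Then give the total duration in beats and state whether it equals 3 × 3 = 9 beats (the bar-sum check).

1) 0.0ms=0b +687.023ms=3/2b
2) 687.023ms=3/2b +687.023ms=3/2b
3) 1374.046ms=3b +343.511ms=3/4b
4) 1717.557ms=15/4b +343.511ms=3/4b
5) 2061.069ms=9/2b +458.015ms=1b
6) 2519.084ms=11/2b +229.008ms=1/2b
7) 2748.092ms=6b +1374.046ms=3b
Σ=9b of 9 (131bpm 3/4) — PASS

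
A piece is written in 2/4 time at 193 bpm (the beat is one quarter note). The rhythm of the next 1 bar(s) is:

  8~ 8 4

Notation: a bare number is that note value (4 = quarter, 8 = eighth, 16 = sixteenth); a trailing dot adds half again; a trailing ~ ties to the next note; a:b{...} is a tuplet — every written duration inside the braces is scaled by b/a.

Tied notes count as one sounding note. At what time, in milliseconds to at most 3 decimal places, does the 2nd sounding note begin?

1. 0.0ms @ 0 + 310.881ms (1)
2. 310.881ms @ 1 + 310.881ms (1)

note 2 onset = 1b = 310.881ms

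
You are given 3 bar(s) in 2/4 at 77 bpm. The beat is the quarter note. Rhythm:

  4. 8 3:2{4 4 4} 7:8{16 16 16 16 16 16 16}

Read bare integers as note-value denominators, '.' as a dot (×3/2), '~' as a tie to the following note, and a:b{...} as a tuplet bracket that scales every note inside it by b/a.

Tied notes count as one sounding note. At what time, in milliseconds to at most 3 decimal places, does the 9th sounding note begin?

note 9 onset = 34/7b = 3784.787ms

1. 0.0ms @ 0 + 1168.831ms (3/2)
2. 1168.831ms @ 3/2 + 389.61ms (1/2)
3. 1558.442ms @ 2 + 519.481ms (2/3)
4. 2077.922ms @ 8/3 + 519.481ms (2/3)
5. 2597.403ms @ 10/3 + 519.481ms (2/3)
6. 3116.883ms @ 4 + 222.635ms (2/7)
7. 3339.518ms @ 30/7 + 222.635ms (2/7)
8. 3562.152ms @ 32/7 + 222.635ms (2/7)
9. 3784.787ms @ 34/7 + 222.635ms (2/7)
10. 4007.421ms @ 36/7 + 222.635ms (2/7)
11. 4230.056ms @ 38/7 + 222.635ms (2/7)
12. 4452.69ms @ 40/7 + 222.635ms (2/7)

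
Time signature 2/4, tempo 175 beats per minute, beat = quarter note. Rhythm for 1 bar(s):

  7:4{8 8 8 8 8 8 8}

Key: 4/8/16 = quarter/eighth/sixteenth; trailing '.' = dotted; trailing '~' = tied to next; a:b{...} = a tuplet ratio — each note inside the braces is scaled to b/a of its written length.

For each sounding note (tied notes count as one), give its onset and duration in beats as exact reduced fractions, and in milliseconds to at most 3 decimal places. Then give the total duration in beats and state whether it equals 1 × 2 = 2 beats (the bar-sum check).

1) 0.0ms=0b +97.959ms=2/7b
2) 97.959ms=2/7b +97.959ms=2/7b
3) 195.918ms=4/7b +97.959ms=2/7b
4) 293.878ms=6/7b +97.959ms=2/7b
5) 391.837ms=8/7b +97.959ms=2/7b
6) 489.796ms=10/7b +97.959ms=2/7b
7) 587.755ms=12/7b +97.959ms=2/7b
Σ=2b of 2 (175bpm 2/4) — PASS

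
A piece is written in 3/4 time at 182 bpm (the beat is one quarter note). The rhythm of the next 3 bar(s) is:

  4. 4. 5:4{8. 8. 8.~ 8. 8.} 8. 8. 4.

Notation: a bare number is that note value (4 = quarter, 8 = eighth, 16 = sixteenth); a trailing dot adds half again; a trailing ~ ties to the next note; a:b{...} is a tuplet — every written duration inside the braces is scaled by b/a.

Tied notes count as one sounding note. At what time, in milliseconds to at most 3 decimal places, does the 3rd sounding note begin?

1. 0.0ms @ 0 + 494.505ms (3/2)
2. 494.505ms @ 3/2 + 494.505ms (3/2)
3. 989.011ms @ 3 + 197.802ms (3/5)
4. 1186.813ms @ 18/5 + 197.802ms (3/5)
5. 1384.615ms @ 21/5 + 395.604ms (6/5)
6. 1780.22ms @ 27/5 + 197.802ms (3/5)
7. 1978.022ms @ 6 + 247.253ms (3/4)
8. 2225.275ms @ 27/4 + 247.253ms (3/4)
9. 2472.527ms @ 15/2 + 494.505ms (3/2)

note 3 onset = 3b = 989.011ms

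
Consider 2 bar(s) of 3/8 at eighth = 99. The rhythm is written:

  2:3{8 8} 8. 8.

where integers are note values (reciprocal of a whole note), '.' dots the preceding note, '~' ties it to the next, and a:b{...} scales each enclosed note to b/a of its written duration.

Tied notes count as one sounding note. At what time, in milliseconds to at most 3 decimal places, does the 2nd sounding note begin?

1. 0.0ms @ 0 + 909.091ms (3/2)
2. 909.091ms @ 3/2 + 909.091ms (3/2)
3. 1818.182ms @ 3 + 909.091ms (3/2)
4. 2727.273ms @ 9/2 + 909.091ms (3/2)

note 2 onset = 3/2b = 909.091ms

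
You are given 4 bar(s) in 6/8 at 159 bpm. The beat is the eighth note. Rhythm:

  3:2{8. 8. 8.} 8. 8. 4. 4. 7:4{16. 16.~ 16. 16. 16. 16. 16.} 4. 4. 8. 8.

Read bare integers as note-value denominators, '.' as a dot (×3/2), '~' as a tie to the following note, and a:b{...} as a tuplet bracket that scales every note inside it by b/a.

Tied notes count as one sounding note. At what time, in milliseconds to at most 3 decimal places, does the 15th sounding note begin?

note 15 onset = 18b = 6792.453ms

1. 0.0ms @ 0 + 377.358ms (1)
2. 377.358ms @ 1 + 377.358ms (1)
3. 754.717ms @ 2 + 377.358ms (1)
4. 1132.075ms @ 3 + 566.038ms (3/2)
5. 1698.113ms @ 9/2 + 566.038ms (3/2)
6. 2264.151ms @ 6 + 1132.075ms (3)
7. 3396.226ms @ 9 + 1132.075ms (3)
8. 4528.302ms @ 12 + 161.725ms (3/7)
9. 4690.027ms @ 87/7 + 323.45ms (6/7)
10. 5013.477ms @ 93/7 + 161.725ms (3/7)
11. 5175.202ms @ 96/7 + 161.725ms (3/7)
12. 5336.927ms @ 99/7 + 161.725ms (3/7)
13. 5498.652ms @ 102/7 + 161.725ms (3/7)
14. 5660.377ms @ 15 + 1132.075ms (3)
15. 6792.453ms @ 18 + 1132.075ms (3)
16. 7924.528ms @ 21 + 566.038ms (3/2)
17. 8490.566ms @ 45/2 + 566.038ms (3/2)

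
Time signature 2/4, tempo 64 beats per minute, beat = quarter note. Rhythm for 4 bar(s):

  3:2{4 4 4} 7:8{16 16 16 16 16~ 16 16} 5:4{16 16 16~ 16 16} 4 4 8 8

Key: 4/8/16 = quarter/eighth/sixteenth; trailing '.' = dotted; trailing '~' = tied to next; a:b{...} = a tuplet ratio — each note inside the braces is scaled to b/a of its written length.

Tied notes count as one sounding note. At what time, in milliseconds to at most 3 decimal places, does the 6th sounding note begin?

1. 0.0ms @ 0 + 625.0ms (2/3)
2. 625.0ms @ 2/3 + 625.0ms (2/3)
3. 1250.0ms @ 4/3 + 625.0ms (2/3)
4. 1875.0ms @ 2 + 267.857ms (2/7)
5. 2142.857ms @ 16/7 + 267.857ms (2/7)
6. 2410.714ms @ 18/7 + 267.857ms (2/7)
7. 2678.571ms @ 20/7 + 267.857ms (2/7)
8. 2946.429ms @ 22/7 + 535.714ms (4/7)
9. 3482.143ms @ 26/7 + 267.857ms (2/7)
10. 3750.0ms @ 4 + 187.5ms (1/5)
11. 3937.5ms @ 21/5 + 187.5ms (1/5)
12. 4125.0ms @ 22/5 + 375.0ms (2/5)
13. 4500.0ms @ 24/5 + 187.5ms (1/5)
14. 4687.5ms @ 5 + 937.5ms (1)
15. 5625.0ms @ 6 + 937.5ms (1)
16. 6562.5ms @ 7 + 468.75ms (1/2)
17. 7031.25ms @ 15/2 + 468.75ms (1/2)

note 6 onset = 18/7b = 2410.714ms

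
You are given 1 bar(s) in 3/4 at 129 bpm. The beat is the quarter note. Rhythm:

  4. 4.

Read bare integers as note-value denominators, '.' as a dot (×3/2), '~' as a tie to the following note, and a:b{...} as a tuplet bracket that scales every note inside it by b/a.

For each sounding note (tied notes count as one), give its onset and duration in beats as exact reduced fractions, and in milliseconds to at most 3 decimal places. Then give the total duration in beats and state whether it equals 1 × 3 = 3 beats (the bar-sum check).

1) 0.0ms=0b +697.674ms=3/2b
2) 697.674ms=3/2b +697.674ms=3/2b
Σ=3b of 3 (129bpm 3/4) — PASS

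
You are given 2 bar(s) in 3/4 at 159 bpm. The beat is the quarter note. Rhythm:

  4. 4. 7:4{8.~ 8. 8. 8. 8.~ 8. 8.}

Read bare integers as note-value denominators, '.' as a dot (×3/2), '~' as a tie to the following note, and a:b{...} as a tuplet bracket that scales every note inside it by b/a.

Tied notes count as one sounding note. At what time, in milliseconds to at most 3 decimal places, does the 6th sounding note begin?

1. 0.0ms @ 0 + 566.038ms (3/2)
2. 566.038ms @ 3/2 + 566.038ms (3/2)
3. 1132.075ms @ 3 + 323.45ms (6/7)
4. 1455.526ms @ 27/7 + 161.725ms (3/7)
5. 1617.251ms @ 30/7 + 161.725ms (3/7)
6. 1778.976ms @ 33/7 + 323.45ms (6/7)
7. 2102.426ms @ 39/7 + 161.725ms (3/7)

note 6 onset = 33/7b = 1778.976ms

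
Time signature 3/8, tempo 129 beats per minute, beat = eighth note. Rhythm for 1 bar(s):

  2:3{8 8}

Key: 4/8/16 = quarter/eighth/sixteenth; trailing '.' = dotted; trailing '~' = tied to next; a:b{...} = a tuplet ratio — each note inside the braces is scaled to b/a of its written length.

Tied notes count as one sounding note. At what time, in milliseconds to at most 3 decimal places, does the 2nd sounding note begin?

note 2 onset = 3/2b = 697.674ms

1. 0.0ms @ 0 + 697.674ms (3/2)
2. 697.674ms @ 3/2 + 697.674ms (3/2)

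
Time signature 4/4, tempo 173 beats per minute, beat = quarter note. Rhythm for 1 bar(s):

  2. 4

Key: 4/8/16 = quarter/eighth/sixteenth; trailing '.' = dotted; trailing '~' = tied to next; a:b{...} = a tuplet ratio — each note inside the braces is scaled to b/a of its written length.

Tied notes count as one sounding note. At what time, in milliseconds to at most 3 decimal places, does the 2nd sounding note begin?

note 2 onset = 3b = 1040.462ms

1. 0.0ms @ 0 + 1040.462ms (3)
2. 1040.462ms @ 3 + 346.821ms (1)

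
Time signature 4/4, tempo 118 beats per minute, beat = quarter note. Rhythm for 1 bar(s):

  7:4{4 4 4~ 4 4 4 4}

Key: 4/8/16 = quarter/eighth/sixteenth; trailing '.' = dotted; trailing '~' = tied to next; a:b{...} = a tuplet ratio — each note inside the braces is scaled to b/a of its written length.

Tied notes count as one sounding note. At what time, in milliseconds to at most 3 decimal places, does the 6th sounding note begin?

1. 0.0ms @ 0 + 290.557ms (4/7)
2. 290.557ms @ 4/7 + 290.557ms (4/7)
3. 581.114ms @ 8/7 + 581.114ms (8/7)
4. 1162.228ms @ 16/7 + 290.557ms (4/7)
5. 1452.785ms @ 20/7 + 290.557ms (4/7)
6. 1743.341ms @ 24/7 + 290.557ms (4/7)

note 6 onset = 24/7b = 1743.341ms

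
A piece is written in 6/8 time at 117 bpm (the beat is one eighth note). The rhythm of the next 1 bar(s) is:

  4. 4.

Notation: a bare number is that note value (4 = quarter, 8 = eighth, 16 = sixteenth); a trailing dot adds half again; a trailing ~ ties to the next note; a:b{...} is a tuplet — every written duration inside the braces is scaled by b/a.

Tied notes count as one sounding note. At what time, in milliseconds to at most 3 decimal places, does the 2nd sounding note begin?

note 2 onset = 3b = 1538.462ms

1. 0.0ms @ 0 + 1538.462ms (3)
2. 1538.462ms @ 3 + 1538.462ms (3)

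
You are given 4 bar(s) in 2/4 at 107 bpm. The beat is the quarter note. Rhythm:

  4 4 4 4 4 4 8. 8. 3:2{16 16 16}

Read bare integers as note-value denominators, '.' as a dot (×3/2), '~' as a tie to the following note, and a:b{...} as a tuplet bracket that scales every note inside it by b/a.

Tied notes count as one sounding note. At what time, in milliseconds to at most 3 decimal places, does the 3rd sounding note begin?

note 3 onset = 2b = 1121.495ms

1. 0.0ms @ 0 + 560.748ms (1)
2. 560.748ms @ 1 + 560.748ms (1)
3. 1121.495ms @ 2 + 560.748ms (1)
4. 1682.243ms @ 3 + 560.748ms (1)
5. 2242.991ms @ 4 + 560.748ms (1)
6. 2803.738ms @ 5 + 560.748ms (1)
7. 3364.486ms @ 6 + 420.561ms (3/4)
8. 3785.047ms @ 27/4 + 420.561ms (3/4)
9. 4205.607ms @ 15/2 + 93.458ms (1/6)
10. 4299.065ms @ 23/3 + 93.458ms (1/6)
11. 4392.523ms @ 47/6 + 93.458ms (1/6)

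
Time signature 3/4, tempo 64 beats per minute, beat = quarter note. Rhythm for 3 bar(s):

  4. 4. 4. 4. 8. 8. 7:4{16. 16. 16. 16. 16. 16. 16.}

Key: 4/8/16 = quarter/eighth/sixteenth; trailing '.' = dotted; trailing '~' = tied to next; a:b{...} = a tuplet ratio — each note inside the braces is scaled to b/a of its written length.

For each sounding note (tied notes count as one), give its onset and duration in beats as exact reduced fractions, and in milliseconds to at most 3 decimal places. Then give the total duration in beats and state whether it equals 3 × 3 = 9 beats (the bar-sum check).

1) 0.0ms=0b +1406.25ms=3/2b
2) 1406.25ms=3/2b +1406.25ms=3/2b
3) 2812.5ms=3b +1406.25ms=3/2b
4) 4218.75ms=9/2b +1406.25ms=3/2b
5) 5625.0ms=6b +703.125ms=3/4b
6) 6328.125ms=27/4b +703.125ms=3/4b
7) 7031.25ms=15/2b +200.893ms=3/14b
8) 7232.143ms=54/7b +200.893ms=3/14b
9) 7433.036ms=111/14b +200.893ms=3/14b
10) 7633.929ms=57/7b +200.893ms=3/14b
11) 7834.821ms=117/14b +200.893ms=3/14b
12) 8035.714ms=60/7b +200.893ms=3/14b
13) 8236.607ms=123/14b +200.893ms=3/14b
Σ=9b of 9 (64bpm 3/4) — PASS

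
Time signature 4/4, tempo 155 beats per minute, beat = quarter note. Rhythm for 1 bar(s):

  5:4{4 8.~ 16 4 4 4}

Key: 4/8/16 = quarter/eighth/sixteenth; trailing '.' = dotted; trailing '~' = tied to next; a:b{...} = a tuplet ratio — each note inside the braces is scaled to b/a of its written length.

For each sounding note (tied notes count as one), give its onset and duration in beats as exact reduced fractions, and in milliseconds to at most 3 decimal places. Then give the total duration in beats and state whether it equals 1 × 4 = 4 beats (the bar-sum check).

1) 0.0ms=0b +309.677ms=4/5b
2) 309.677ms=4/5b +309.677ms=4/5b
3) 619.355ms=8/5b +309.677ms=4/5b
4) 929.032ms=12/5b +309.677ms=4/5b
5) 1238.71ms=16/5b +309.677ms=4/5b
Σ=4b of 4 (155bpm 4/4) — PASS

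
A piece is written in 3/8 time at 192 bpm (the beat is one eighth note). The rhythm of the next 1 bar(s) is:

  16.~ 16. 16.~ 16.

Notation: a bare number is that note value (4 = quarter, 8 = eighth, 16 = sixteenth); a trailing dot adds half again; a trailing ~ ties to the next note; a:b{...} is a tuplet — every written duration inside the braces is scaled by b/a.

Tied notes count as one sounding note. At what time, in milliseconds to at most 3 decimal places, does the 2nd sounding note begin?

note 2 onset = 3/2b = 468.75ms

1. 0.0ms @ 0 + 468.75ms (3/2)
2. 468.75ms @ 3/2 + 468.75ms (3/2)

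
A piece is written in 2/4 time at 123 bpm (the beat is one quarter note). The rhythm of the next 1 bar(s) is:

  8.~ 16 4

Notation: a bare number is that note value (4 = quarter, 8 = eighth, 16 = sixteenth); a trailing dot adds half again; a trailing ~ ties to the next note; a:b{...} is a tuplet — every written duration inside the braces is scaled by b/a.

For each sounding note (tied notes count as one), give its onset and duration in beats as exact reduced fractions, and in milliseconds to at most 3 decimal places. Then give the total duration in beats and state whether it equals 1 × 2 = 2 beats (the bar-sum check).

1) 0.0ms=0b +487.805ms=1b
2) 487.805ms=1b +487.805ms=1b
Σ=2b of 2 (123bpm 2/4) — PASS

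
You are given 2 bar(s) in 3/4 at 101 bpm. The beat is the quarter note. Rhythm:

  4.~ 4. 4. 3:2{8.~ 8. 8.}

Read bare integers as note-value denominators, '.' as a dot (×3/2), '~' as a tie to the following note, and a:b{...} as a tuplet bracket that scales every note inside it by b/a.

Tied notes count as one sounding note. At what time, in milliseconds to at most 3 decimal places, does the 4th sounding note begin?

note 4 onset = 11/2b = 3267.327ms

1. 0.0ms @ 0 + 1782.178ms (3)
2. 1782.178ms @ 3 + 891.089ms (3/2)
3. 2673.267ms @ 9/2 + 594.059ms (1)
4. 3267.327ms @ 11/2 + 297.03ms (1/2)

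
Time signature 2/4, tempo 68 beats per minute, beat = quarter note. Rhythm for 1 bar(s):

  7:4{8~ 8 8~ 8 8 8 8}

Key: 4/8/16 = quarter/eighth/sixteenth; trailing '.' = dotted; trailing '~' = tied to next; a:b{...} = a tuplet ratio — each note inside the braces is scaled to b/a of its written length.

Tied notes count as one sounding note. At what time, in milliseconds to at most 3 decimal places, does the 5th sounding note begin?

1. 0.0ms @ 0 + 504.202ms (4/7)
2. 504.202ms @ 4/7 + 504.202ms (4/7)
3. 1008.403ms @ 8/7 + 252.101ms (2/7)
4. 1260.504ms @ 10/7 + 252.101ms (2/7)
5. 1512.605ms @ 12/7 + 252.101ms (2/7)

note 5 onset = 12/7b = 1512.605ms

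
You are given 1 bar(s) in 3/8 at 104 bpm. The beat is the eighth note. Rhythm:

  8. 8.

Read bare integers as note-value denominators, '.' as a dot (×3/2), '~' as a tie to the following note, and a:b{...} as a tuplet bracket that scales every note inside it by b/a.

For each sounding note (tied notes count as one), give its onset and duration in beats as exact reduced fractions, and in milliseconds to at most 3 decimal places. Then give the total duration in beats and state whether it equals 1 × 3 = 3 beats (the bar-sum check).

1) 0.0ms=0b +865.385ms=3/2b
2) 865.385ms=3/2b +865.385ms=3/2b
Σ=3b of 3 (104bpm 3/8) — PASS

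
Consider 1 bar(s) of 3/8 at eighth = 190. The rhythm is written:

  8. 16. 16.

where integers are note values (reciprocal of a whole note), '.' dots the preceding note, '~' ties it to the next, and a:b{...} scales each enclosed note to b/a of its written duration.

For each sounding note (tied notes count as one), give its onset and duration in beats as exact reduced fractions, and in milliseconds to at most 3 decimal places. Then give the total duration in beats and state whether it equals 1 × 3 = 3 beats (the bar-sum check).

1) 0.0ms=0b +473.684ms=3/2b
2) 473.684ms=3/2b +236.842ms=3/4b
3) 710.526ms=9/4b +236.842ms=3/4b
Σ=3b of 3 (190bpm 3/8) — PASS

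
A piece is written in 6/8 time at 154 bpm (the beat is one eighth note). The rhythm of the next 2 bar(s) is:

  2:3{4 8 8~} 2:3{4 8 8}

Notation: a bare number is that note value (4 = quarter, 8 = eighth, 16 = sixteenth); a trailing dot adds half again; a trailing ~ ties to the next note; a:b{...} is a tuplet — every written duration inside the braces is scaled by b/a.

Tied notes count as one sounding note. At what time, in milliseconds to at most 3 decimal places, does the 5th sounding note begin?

note 5 onset = 21/2b = 4090.909ms

1. 0.0ms @ 0 + 1168.831ms (3)
2. 1168.831ms @ 3 + 584.416ms (3/2)
3. 1753.247ms @ 9/2 + 1753.247ms (9/2)
4. 3506.494ms @ 9 + 584.416ms (3/2)
5. 4090.909ms @ 21/2 + 584.416ms (3/2)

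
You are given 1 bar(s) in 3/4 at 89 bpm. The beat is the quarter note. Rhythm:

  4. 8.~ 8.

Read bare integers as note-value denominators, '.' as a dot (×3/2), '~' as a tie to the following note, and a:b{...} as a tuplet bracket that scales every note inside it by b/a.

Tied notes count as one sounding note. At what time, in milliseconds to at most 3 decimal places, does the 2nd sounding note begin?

note 2 onset = 3/2b = 1011.236ms

1. 0.0ms @ 0 + 1011.236ms (3/2)
2. 1011.236ms @ 3/2 + 1011.236ms (3/2)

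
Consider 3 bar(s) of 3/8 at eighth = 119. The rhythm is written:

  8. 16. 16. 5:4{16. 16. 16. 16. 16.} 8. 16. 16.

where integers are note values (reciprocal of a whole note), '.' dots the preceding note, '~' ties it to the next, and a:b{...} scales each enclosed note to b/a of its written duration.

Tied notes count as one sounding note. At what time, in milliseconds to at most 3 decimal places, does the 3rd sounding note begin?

note 3 onset = 9/4b = 1134.454ms

1. 0.0ms @ 0 + 756.303ms (3/2)
2. 756.303ms @ 3/2 + 378.151ms (3/4)
3. 1134.454ms @ 9/4 + 378.151ms (3/4)
4. 1512.605ms @ 3 + 302.521ms (3/5)
5. 1815.126ms @ 18/5 + 302.521ms (3/5)
6. 2117.647ms @ 21/5 + 302.521ms (3/5)
7. 2420.168ms @ 24/5 + 302.521ms (3/5)
8. 2722.689ms @ 27/5 + 302.521ms (3/5)
9. 3025.21ms @ 6 + 756.303ms (3/2)
10. 3781.513ms @ 15/2 + 378.151ms (3/4)
11. 4159.664ms @ 33/4 + 378.151ms (3/4)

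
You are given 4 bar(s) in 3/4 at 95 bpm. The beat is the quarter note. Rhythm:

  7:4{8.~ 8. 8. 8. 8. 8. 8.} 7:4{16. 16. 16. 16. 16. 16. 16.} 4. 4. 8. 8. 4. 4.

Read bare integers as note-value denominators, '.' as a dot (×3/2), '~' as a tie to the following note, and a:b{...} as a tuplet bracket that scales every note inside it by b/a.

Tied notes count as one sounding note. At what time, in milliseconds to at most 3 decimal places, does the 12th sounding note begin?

note 12 onset = 57/14b = 2571.429ms

1. 0.0ms @ 0 + 541.353ms (6/7)
2. 541.353ms @ 6/7 + 270.677ms (3/7)
3. 812.03ms @ 9/7 + 270.677ms (3/7)
4. 1082.707ms @ 12/7 + 270.677ms (3/7)
5. 1353.383ms @ 15/7 + 270.677ms (3/7)
6. 1624.06ms @ 18/7 + 270.677ms (3/7)
7. 1894.737ms @ 3 + 135.338ms (3/14)
8. 2030.075ms @ 45/14 + 135.338ms (3/14)
9. 2165.414ms @ 24/7 + 135.338ms (3/14)
10. 2300.752ms @ 51/14 + 135.338ms (3/14)
11. 2436.09ms @ 27/7 + 135.338ms (3/14)
12. 2571.429ms @ 57/14 + 135.338ms (3/14)
13. 2706.767ms @ 30/7 + 135.338ms (3/14)
14. 2842.105ms @ 9/2 + 947.368ms (3/2)
15. 3789.474ms @ 6 + 947.368ms (3/2)
16. 4736.842ms @ 15/2 + 473.684ms (3/4)
17. 5210.526ms @ 33/4 + 473.684ms (3/4)
18. 5684.211ms @ 9 + 947.368ms (3/2)
19. 6631.579ms @ 21/2 + 947.368ms (3/2)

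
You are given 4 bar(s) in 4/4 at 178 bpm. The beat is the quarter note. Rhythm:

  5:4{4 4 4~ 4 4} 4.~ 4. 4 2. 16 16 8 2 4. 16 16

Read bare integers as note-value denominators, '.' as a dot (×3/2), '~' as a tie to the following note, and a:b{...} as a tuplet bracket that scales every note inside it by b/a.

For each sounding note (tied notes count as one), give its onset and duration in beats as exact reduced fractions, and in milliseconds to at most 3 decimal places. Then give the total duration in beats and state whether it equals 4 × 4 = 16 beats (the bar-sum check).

1) 0.0ms=0b +269.663ms=4/5b
2) 269.663ms=4/5b +269.663ms=4/5b
3) 539.326ms=8/5b +539.326ms=8/5b
4) 1078.652ms=16/5b +269.663ms=4/5b
5) 1348.315ms=4b +1011.236ms=3b
6) 2359.551ms=7b +337.079ms=1b
7) 2696.629ms=8b +1011.236ms=3b
8) 3707.865ms=11b +84.27ms=1/4b
9) 3792.135ms=45/4b +84.27ms=1/4b
10) 3876.404ms=23/2b +168.539ms=1/2b
11) 4044.944ms=12b +674.157ms=2b
12) 4719.101ms=14b +505.618ms=3/2b
13) 5224.719ms=31/2b +84.27ms=1/4b
14) 5308.989ms=63/4b +84.27ms=1/4b
Σ=16b of 16 (178bpm 4/4) — PASS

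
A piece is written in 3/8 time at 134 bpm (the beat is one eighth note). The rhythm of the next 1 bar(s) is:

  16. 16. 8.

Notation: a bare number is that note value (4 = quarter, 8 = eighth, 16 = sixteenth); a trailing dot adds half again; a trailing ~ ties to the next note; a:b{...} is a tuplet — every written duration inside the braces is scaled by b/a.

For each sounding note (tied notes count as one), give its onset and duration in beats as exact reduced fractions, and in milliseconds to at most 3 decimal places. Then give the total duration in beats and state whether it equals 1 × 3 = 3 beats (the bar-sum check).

1) 0.0ms=0b +335.821ms=3/4b
2) 335.821ms=3/4b +335.821ms=3/4b
3) 671.642ms=3/2b +671.642ms=3/2b
Σ=3b of 3 (134bpm 3/8) — PASS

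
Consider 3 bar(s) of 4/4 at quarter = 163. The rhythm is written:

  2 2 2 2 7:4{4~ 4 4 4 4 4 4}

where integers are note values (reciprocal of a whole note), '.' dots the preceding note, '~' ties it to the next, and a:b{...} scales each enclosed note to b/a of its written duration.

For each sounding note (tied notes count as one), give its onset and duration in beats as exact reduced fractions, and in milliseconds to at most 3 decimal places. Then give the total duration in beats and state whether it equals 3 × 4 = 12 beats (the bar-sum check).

1) 0.0ms=0b +736.196ms=2b
2) 736.196ms=2b +736.196ms=2b
3) 1472.393ms=4b +736.196ms=2b
4) 2208.589ms=6b +736.196ms=2b
5) 2944.785ms=8b +420.684ms=8/7b
6) 3365.469ms=64/7b +210.342ms=4/7b
7) 3575.811ms=68/7b +210.342ms=4/7b
8) 3786.152ms=72/7b +210.342ms=4/7b
9) 3996.494ms=76/7b +210.342ms=4/7b
10) 4206.836ms=80/7b +210.342ms=4/7b
Σ=12b of 12 (163bpm 4/4) — PASS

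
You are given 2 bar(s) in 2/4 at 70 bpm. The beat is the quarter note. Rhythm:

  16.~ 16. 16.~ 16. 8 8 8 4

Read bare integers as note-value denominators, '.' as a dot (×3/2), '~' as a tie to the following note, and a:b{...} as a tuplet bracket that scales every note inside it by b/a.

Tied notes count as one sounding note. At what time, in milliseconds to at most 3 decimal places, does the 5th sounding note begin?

note 5 onset = 5/2b = 2142.857ms

1. 0.0ms @ 0 + 642.857ms (3/4)
2. 642.857ms @ 3/4 + 642.857ms (3/4)
3. 1285.714ms @ 3/2 + 428.571ms (1/2)
4. 1714.286ms @ 2 + 428.571ms (1/2)
5. 2142.857ms @ 5/2 + 428.571ms (1/2)
6. 2571.429ms @ 3 + 857.143ms (1)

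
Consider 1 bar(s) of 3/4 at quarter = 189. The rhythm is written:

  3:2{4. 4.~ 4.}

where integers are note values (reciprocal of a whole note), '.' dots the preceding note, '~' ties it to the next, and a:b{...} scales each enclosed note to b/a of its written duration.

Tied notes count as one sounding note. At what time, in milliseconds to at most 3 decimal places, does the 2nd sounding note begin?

1. 0.0ms @ 0 + 317.46ms (1)
2. 317.46ms @ 1 + 634.921ms (2)

note 2 onset = 1b = 317.46ms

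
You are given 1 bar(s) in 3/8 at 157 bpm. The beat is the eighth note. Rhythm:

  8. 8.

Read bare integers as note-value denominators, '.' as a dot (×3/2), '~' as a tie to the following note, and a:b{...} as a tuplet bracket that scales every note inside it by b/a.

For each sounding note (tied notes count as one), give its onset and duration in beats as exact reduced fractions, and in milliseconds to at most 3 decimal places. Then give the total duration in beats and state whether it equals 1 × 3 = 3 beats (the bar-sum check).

1) 0.0ms=0b +573.248ms=3/2b
2) 573.248ms=3/2b +573.248ms=3/2b
Σ=3b of 3 (157bpm 3/8) — PASS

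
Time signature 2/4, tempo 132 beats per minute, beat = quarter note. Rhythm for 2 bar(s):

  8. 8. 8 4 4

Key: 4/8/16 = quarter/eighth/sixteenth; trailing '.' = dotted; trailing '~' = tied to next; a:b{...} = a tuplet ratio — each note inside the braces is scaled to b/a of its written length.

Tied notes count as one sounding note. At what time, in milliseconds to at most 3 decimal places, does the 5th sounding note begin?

note 5 onset = 3b = 1363.636ms

1. 0.0ms @ 0 + 340.909ms (3/4)
2. 340.909ms @ 3/4 + 340.909ms (3/4)
3. 681.818ms @ 3/2 + 227.273ms (1/2)
4. 909.091ms @ 2 + 454.545ms (1)
5. 1363.636ms @ 3 + 454.545ms (1)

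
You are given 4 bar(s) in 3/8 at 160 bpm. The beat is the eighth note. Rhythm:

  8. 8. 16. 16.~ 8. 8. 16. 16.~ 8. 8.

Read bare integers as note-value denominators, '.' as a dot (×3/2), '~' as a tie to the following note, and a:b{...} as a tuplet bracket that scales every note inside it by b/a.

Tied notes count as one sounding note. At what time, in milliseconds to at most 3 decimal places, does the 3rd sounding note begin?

note 3 onset = 3b = 1125.0ms

1. 0.0ms @ 0 + 562.5ms (3/2)
2. 562.5ms @ 3/2 + 562.5ms (3/2)
3. 1125.0ms @ 3 + 281.25ms (3/4)
4. 1406.25ms @ 15/4 + 843.75ms (9/4)
5. 2250.0ms @ 6 + 562.5ms (3/2)
6. 2812.5ms @ 15/2 + 281.25ms (3/4)
7. 3093.75ms @ 33/4 + 843.75ms (9/4)
8. 3937.5ms @ 21/2 + 562.5ms (3/2)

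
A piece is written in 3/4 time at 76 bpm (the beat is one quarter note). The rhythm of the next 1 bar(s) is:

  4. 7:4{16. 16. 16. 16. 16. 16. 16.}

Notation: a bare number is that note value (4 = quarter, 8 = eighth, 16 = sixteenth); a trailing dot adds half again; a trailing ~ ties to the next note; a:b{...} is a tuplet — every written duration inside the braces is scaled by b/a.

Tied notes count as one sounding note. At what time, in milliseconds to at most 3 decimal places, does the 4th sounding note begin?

1. 0.0ms @ 0 + 1184.211ms (3/2)
2. 1184.211ms @ 3/2 + 169.173ms (3/14)
3. 1353.383ms @ 12/7 + 169.173ms (3/14)
4. 1522.556ms @ 27/14 + 169.173ms (3/14)
5. 1691.729ms @ 15/7 + 169.173ms (3/14)
6. 1860.902ms @ 33/14 + 169.173ms (3/14)
7. 2030.075ms @ 18/7 + 169.173ms (3/14)
8. 2199.248ms @ 39/14 + 169.173ms (3/14)

note 4 onset = 27/14b = 1522.556ms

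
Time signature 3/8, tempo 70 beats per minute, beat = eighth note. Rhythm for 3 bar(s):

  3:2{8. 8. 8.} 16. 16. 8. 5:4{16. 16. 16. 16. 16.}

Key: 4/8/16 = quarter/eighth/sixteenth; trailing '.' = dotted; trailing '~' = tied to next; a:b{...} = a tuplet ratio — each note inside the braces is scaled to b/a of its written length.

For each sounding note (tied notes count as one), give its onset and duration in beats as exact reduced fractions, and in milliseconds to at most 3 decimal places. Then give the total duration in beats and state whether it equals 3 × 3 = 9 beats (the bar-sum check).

1) 0.0ms=0b +857.143ms=1b
2) 857.143ms=1b +857.143ms=1b
3) 1714.286ms=2b +857.143ms=1b
4) 2571.429ms=3b +642.857ms=3/4b
5) 3214.286ms=15/4b +642.857ms=3/4b
6) 3857.143ms=9/2b +1285.714ms=3/2b
7) 5142.857ms=6b +514.286ms=3/5b
8) 5657.143ms=33/5b +514.286ms=3/5b
9) 6171.429ms=36/5b +514.286ms=3/5b
10) 6685.714ms=39/5b +514.286ms=3/5b
11) 7200.0ms=42/5b +514.286ms=3/5b
Σ=9b of 9 (70bpm 3/8) — PASS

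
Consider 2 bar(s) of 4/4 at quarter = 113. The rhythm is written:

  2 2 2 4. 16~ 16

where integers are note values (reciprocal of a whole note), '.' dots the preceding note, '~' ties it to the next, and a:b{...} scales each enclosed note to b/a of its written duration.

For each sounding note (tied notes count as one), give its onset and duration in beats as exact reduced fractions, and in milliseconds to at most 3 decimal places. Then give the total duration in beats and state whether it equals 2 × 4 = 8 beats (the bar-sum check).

1) 0.0ms=0b +1061.947ms=2b
2) 1061.947ms=2b +1061.947ms=2b
3) 2123.894ms=4b +1061.947ms=2b
4) 3185.841ms=6b +796.46ms=3/2b
5) 3982.301ms=15/2b +265.487ms=1/2b
Σ=8b of 8 (113bpm 4/4) — PASS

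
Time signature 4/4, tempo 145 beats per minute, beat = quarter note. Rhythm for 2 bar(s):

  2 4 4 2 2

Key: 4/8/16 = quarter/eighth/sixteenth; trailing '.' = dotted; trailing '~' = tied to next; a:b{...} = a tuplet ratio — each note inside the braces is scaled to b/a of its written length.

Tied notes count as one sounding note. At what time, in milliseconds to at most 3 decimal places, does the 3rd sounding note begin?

note 3 onset = 3b = 1241.379ms

1. 0.0ms @ 0 + 827.586ms (2)
2. 827.586ms @ 2 + 413.793ms (1)
3. 1241.379ms @ 3 + 413.793ms (1)
4. 1655.172ms @ 4 + 827.586ms (2)
5. 2482.759ms @ 6 + 827.586ms (2)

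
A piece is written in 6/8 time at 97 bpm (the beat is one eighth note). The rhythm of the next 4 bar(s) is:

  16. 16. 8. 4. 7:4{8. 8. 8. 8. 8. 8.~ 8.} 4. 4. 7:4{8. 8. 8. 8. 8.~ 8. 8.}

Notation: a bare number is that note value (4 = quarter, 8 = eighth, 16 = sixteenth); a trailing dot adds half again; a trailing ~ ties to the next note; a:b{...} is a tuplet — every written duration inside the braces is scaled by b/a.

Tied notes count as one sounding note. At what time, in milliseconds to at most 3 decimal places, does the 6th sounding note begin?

1. 0.0ms @ 0 + 463.918ms (3/4)
2. 463.918ms @ 3/4 + 463.918ms (3/4)
3. 927.835ms @ 3/2 + 927.835ms (3/2)
4. 1855.67ms @ 3 + 1855.67ms (3)
5. 3711.34ms @ 6 + 530.191ms (6/7)
6. 4241.532ms @ 48/7 + 530.191ms (6/7)
7. 4771.723ms @ 54/7 + 530.191ms (6/7)
8. 5301.915ms @ 60/7 + 530.191ms (6/7)
9. 5832.106ms @ 66/7 + 530.191ms (6/7)
10. 6362.297ms @ 72/7 + 1060.383ms (12/7)
11. 7422.68ms @ 12 + 1855.67ms (3)
12. 9278.351ms @ 15 + 1855.67ms (3)
13. 11134.021ms @ 18 + 530.191ms (6/7)
14. 11664.212ms @ 132/7 + 530.191ms (6/7)
15. 12194.404ms @ 138/7 + 530.191ms (6/7)
16. 12724.595ms @ 144/7 + 530.191ms (6/7)
17. 13254.786ms @ 150/7 + 1060.383ms (12/7)
18. 14315.169ms @ 162/7 + 530.191ms (6/7)

note 6 onset = 48/7b = 4241.532ms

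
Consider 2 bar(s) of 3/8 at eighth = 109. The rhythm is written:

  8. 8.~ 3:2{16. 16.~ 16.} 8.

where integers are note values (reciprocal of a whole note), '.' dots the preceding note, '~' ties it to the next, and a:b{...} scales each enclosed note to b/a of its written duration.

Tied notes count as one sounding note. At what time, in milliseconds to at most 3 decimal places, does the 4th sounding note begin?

1. 0.0ms @ 0 + 825.688ms (3/2)
2. 825.688ms @ 3/2 + 1100.917ms (2)
3. 1926.606ms @ 7/2 + 550.459ms (1)
4. 2477.064ms @ 9/2 + 825.688ms (3/2)

note 4 onset = 9/2b = 2477.064ms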